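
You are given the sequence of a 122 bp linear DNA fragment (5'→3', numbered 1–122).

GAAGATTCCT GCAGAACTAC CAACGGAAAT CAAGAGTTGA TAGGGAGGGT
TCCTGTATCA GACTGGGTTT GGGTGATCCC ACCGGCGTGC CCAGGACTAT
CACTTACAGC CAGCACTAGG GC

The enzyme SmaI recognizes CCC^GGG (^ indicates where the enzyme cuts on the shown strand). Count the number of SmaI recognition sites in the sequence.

0

No occurrence of CCCGGG is present in the sequence.
SmaI does not cut: 0 sites.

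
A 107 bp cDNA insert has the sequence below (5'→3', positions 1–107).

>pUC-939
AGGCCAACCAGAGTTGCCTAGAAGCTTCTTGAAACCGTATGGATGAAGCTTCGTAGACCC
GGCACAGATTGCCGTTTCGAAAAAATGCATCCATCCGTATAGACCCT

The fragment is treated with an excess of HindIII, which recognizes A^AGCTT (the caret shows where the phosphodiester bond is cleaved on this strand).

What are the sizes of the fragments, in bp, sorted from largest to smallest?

HindIII sites (AAGCTT) start at positions 22, 46.
HindIII cuts after the first base of each site, so after positions 22, 46.
Linear molecule, 2 cuts → 3 fragments:
  1–22 → 22 bp
  23–46 → 24 bp
  47–107 → 61 bp
Sorted largest to smallest: 61, 24, 22 bp.

61, 24, 22 bp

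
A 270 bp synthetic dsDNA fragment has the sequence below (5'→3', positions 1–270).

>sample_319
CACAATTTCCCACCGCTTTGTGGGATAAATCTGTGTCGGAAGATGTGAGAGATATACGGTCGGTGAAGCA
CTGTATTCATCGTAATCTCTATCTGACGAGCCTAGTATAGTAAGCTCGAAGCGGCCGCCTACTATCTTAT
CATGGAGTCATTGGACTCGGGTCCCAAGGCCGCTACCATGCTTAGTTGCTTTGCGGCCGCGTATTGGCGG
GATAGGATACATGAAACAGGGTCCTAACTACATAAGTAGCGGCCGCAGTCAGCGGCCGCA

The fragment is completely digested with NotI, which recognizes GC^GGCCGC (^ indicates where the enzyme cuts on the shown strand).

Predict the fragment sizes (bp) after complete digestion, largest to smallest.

122, 72, 56, 13, 7 bp

NotI sites (GCGGCCGC) start at positions 121, 193, 249, 262.
NotI cuts after base 2 of each site, so after positions 122, 194, 250, 263.
Linear molecule, 4 cuts → 5 fragments:
  1–122 → 122 bp
  123–194 → 72 bp
  195–250 → 56 bp
  251–263 → 13 bp
  264–270 → 7 bp
Sorted largest to smallest: 122, 72, 56, 13, 7 bp.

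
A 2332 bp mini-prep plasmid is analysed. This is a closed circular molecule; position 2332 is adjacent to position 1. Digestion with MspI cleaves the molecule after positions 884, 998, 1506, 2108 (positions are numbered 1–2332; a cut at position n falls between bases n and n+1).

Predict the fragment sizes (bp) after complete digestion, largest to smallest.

Circular molecule, 4 cuts → 4 fragments:
  998 − 884 = 114 bp
  1506 − 998 = 508 bp
  2108 − 1506 = 602 bp
  wrap: 2332 − 2108 + 884 = 1108 bp
Sorted largest to smallest: 1108, 602, 508, 114 bp.

1108, 602, 508, 114 bp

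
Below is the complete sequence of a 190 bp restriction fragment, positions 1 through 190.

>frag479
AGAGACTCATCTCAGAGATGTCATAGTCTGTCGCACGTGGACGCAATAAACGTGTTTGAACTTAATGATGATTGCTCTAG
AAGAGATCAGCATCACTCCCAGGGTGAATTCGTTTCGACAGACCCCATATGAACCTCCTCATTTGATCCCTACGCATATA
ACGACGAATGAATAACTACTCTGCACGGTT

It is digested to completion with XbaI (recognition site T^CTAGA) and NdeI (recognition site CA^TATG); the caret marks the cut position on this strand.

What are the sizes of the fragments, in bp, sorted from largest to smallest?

76, 63, 51 bp

The XbaI site (TCTAGA) starts at position 76.
XbaI cuts after the first base of each site, so after position 76.
The NdeI site (CATATG) starts at position 126.
NdeI cuts after base 2 of each site, so after position 127.
Combined cut positions: 76, 127.
Linear molecule, 2 cuts → 3 fragments:
  1–76 → 76 bp
  77–127 → 51 bp
  128–190 → 63 bp
Sorted largest to smallest: 76, 63, 51 bp.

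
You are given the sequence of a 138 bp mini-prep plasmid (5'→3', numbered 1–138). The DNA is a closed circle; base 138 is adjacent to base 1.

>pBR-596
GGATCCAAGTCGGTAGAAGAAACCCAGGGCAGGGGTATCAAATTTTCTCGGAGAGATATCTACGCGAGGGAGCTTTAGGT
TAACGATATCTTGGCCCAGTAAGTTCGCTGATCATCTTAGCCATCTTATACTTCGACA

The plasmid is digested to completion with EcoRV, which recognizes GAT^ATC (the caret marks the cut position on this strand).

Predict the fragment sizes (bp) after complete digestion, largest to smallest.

108, 30 bp

EcoRV sites (GATATC) start at positions 55, 85.
EcoRV cuts after base 3 of each site, so after positions 57, 87.
Circular molecule, 2 cuts → 2 fragments:
  58–87 → 30 bp
  88–138 then 1–57 → 51 + 57 = 108 bp
Sorted largest to smallest: 108, 30 bp.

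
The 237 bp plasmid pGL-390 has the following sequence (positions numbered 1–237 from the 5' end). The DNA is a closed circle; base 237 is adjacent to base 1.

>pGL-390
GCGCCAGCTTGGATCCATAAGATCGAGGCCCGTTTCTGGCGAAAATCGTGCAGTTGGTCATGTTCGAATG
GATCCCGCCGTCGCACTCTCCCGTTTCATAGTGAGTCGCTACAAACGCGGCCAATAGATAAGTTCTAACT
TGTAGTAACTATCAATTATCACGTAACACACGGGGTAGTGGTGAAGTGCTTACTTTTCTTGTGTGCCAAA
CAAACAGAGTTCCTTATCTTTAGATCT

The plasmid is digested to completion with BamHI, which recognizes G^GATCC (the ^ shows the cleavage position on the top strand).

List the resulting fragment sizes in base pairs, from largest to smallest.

178, 59 bp

BamHI sites (GGATCC) start at positions 11, 70.
BamHI cuts after the first base of each site, so after positions 11, 70.
Circular molecule, 2 cuts → 2 fragments:
  12–70 → 59 bp
  71–237 then 1–11 → 167 + 11 = 178 bp
Sorted largest to smallest: 178, 59 bp.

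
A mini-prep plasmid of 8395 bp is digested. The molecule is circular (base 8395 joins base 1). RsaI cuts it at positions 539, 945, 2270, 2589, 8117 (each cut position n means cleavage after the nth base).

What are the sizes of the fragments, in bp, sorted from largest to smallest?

5528, 1325, 817, 406, 319 bp

Circular molecule, 5 cuts → 5 fragments:
  945 − 539 = 406 bp
  2270 − 945 = 1325 bp
  2589 − 2270 = 319 bp
  8117 − 2589 = 5528 bp
  wrap: 8395 − 8117 + 539 = 817 bp
Sorted largest to smallest: 5528, 1325, 817, 406, 319 bp.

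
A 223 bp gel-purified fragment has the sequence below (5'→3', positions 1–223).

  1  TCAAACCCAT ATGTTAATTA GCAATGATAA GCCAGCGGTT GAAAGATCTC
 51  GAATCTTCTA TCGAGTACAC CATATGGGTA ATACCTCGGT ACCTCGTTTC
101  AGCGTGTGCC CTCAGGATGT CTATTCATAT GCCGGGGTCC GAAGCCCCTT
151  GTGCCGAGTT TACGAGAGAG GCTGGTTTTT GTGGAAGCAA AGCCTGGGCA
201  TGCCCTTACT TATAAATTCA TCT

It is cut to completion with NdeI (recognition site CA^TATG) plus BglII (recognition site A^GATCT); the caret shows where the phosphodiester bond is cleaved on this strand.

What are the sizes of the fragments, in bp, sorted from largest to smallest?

NdeI sites (CATATG) start at positions 8, 71, 126.
NdeI cuts after base 2 of each site, so after positions 9, 72, 127.
The BglII site (AGATCT) starts at position 44.
BglII cuts after the first base of each site, so after position 44.
Combined cut positions: 9, 44, 72, 127.
Linear molecule, 4 cuts → 5 fragments:
  1–9 → 9 bp
  10–44 → 35 bp
  45–72 → 28 bp
  73–127 → 55 bp
  128–223 → 96 bp
Sorted largest to smallest: 96, 55, 35, 28, 9 bp.

96, 55, 35, 28, 9 bp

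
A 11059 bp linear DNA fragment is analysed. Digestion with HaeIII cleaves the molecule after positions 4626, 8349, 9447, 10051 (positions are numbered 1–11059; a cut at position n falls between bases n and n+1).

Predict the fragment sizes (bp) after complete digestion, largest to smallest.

4626, 3723, 1098, 1008, 604 bp

Linear molecule, 4 cuts → 5 fragments:
  4626 − 0 = 4626 bp
  8349 − 4626 = 3723 bp
  9447 − 8349 = 1098 bp
  10051 − 9447 = 604 bp
  11059 − 10051 = 1008 bp
Sorted largest to smallest: 4626, 3723, 1098, 1008, 604 bp.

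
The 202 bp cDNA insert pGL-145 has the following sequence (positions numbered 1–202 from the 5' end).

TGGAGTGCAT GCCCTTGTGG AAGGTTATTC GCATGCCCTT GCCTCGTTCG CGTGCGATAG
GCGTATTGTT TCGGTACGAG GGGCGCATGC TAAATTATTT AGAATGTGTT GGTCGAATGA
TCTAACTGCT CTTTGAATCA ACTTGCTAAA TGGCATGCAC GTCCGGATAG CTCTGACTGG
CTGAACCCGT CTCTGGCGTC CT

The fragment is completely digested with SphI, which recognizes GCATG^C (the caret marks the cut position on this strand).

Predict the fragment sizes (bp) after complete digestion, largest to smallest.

68, 54, 45, 24, 11 bp

SphI sites (GCATGC) start at positions 7, 31, 85, 153.
SphI cuts after base 5 of each site (before the last base), so after positions 11, 35, 89, 157.
Linear molecule, 4 cuts → 5 fragments:
  1–11 → 11 bp
  12–35 → 24 bp
  36–89 → 54 bp
  90–157 → 68 bp
  158–202 → 45 bp
Sorted largest to smallest: 68, 54, 45, 24, 11 bp.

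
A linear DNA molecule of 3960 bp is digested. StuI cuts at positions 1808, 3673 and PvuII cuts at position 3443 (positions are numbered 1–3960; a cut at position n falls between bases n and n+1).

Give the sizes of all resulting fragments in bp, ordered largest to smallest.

Combined cut positions (sorted): 1808, 3443, 3673.
Linear molecule, 3 cuts → 4 fragments:
  1808 − 0 = 1808 bp
  3443 − 1808 = 1635 bp
  3673 − 3443 = 230 bp
  3960 − 3673 = 287 bp
Sorted largest to smallest: 1808, 1635, 287, 230 bp.

1808, 1635, 287, 230 bp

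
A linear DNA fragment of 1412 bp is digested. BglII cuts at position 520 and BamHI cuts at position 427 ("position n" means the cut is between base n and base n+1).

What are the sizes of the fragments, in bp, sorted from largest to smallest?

Combined cut positions (sorted): 427, 520.
Linear molecule, 2 cuts → 3 fragments:
  427 − 0 = 427 bp
  520 − 427 = 93 bp
  1412 − 520 = 892 bp
Sorted largest to smallest: 892, 427, 93 bp.

892, 427, 93 bp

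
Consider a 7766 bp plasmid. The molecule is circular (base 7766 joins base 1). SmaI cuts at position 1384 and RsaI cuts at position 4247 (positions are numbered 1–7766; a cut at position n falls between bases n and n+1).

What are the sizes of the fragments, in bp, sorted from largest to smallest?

4903, 2863 bp

Combined cut positions (sorted): 1384, 4247.
Circular molecule, 2 cuts → 2 fragments:
  4247 − 1384 = 2863 bp
  wrap: 7766 − 4247 + 1384 = 4903 bp
Sorted largest to smallest: 4903, 2863 bp.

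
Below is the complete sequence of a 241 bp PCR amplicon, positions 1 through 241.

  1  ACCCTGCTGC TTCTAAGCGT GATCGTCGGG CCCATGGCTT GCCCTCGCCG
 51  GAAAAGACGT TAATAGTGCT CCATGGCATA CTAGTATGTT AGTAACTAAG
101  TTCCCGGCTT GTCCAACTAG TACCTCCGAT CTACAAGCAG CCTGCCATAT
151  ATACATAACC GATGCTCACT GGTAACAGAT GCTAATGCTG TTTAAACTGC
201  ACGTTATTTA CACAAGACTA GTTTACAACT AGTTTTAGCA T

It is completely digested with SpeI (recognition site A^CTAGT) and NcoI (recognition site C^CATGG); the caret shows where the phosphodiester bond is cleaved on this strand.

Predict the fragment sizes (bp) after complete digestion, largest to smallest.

SpeI sites (ACTAGT) start at positions 80, 116, 217, 228.
SpeI cuts after the first base of each site, so after positions 80, 116, 217, 228.
NcoI sites (CCATGG) start at positions 32, 71.
NcoI cuts after the first base of each site, so after positions 32, 71.
Combined cut positions: 32, 71, 80, 116, 217, 228.
Linear molecule, 6 cuts → 7 fragments:
  1–32 → 32 bp
  33–71 → 39 bp
  72–80 → 9 bp
  81–116 → 36 bp
  117–217 → 101 bp
  218–228 → 11 bp
  229–241 → 13 bp
Sorted largest to smallest: 101, 39, 36, 32, 13, 11, 9 bp.

101, 39, 36, 32, 13, 11, 9 bp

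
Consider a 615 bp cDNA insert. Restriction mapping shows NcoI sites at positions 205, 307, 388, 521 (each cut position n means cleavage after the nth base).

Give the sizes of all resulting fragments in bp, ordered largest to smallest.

Linear molecule, 4 cuts → 5 fragments:
  205 − 0 = 205 bp
  307 − 205 = 102 bp
  388 − 307 = 81 bp
  521 − 388 = 133 bp
  615 − 521 = 94 bp
Sorted largest to smallest: 205, 133, 102, 94, 81 bp.

205, 133, 102, 94, 81 bp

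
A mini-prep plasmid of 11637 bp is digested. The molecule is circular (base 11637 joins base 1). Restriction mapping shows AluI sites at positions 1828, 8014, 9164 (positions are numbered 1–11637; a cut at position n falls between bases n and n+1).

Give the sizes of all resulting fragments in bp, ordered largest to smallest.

Circular molecule, 3 cuts → 3 fragments:
  8014 − 1828 = 6186 bp
  9164 − 8014 = 1150 bp
  wrap: 11637 − 9164 + 1828 = 4301 bp
Sorted largest to smallest: 6186, 4301, 1150 bp.

6186, 4301, 1150 bp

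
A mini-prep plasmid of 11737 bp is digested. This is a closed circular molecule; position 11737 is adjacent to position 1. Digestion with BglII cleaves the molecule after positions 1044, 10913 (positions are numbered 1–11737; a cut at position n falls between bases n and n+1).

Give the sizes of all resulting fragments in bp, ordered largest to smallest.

Circular molecule, 2 cuts → 2 fragments:
  10913 − 1044 = 9869 bp
  wrap: 11737 − 10913 + 1044 = 1868 bp
Sorted largest to smallest: 9869, 1868 bp.

9869, 1868 bp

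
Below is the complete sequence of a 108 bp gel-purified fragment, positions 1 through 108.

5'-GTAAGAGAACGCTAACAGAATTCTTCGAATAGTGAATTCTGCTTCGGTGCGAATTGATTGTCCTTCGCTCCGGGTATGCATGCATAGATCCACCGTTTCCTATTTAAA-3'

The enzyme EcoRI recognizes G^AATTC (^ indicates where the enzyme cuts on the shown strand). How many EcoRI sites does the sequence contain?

2

GAATTC occurs starting at positions 18, 34.
EcoRI cuts at 2 sites.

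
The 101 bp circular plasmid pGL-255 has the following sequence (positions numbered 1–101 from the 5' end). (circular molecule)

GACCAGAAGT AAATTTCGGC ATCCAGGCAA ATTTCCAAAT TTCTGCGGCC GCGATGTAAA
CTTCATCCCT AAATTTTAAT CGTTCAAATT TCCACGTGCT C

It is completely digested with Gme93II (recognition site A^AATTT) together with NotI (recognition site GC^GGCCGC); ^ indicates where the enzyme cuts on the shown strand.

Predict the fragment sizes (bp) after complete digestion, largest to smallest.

26, 25, 18, 15, 9, 8 bp

Gme93II sites (AAATTT) start at positions 11, 29, 37, 71, 86.
Gme93II cuts after the first base of each site, so after positions 11, 29, 37, 71, 86.
The NotI site (GCGGCCGC) starts at position 45.
NotI cuts after base 2 of each site, so after position 46.
Combined cut positions: 11, 29, 37, 46, 71, 86.
Circular molecule, 6 cuts → 6 fragments:
  12–29 → 18 bp
  30–37 → 8 bp
  38–46 → 9 bp
  47–71 → 25 bp
  72–86 → 15 bp
  87–101 then 1–11 → 15 + 11 = 26 bp
Sorted largest to smallest: 26, 25, 18, 15, 9, 8 bp.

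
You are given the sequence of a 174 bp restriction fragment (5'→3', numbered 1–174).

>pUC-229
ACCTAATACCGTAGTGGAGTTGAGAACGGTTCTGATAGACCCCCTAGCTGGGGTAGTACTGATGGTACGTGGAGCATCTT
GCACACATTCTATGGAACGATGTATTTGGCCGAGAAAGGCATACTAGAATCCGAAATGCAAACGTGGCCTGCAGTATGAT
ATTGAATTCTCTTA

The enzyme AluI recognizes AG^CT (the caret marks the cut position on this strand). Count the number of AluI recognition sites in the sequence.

AGCT occurs starting at position 46.
AluI cuts at 1 site.

1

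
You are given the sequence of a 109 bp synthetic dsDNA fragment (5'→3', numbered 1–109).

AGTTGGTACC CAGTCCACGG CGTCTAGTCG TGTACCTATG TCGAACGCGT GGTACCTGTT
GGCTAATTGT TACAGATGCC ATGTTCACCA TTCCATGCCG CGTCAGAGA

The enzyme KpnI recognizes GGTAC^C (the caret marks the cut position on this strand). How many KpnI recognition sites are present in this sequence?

GGTACC occurs starting at positions 5, 51.
KpnI cuts at 2 sites.

2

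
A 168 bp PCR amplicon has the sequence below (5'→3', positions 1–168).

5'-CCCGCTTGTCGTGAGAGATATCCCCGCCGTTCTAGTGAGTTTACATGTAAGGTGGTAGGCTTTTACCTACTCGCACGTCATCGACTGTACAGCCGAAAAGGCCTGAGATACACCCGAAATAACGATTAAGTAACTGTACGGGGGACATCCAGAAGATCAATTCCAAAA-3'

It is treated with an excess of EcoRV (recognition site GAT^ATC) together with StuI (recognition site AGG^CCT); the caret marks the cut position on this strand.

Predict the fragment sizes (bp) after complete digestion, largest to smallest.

The EcoRV site (GATATC) starts at position 17.
EcoRV cuts after base 3 of each site, so after position 19.
The StuI site (AGGCCT) starts at position 99.
StuI cuts after base 3 of each site, so after position 101.
Combined cut positions: 19, 101.
Linear molecule, 2 cuts → 3 fragments:
  1–19 → 19 bp
  20–101 → 82 bp
  102–168 → 67 bp
Sorted largest to smallest: 82, 67, 19 bp.

82, 67, 19 bp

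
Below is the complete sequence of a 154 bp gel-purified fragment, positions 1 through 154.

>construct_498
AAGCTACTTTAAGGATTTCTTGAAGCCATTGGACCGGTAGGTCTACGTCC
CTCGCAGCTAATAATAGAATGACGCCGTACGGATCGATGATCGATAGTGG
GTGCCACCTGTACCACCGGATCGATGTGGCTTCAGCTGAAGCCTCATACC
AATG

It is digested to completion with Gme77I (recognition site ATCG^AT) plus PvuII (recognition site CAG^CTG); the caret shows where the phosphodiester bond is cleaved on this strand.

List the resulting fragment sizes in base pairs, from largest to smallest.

Gme77I sites (ATCGAT) start at positions 83, 90, 120.
Gme77I cuts after base 4 of each site, so after positions 86, 93, 123.
The PvuII site (CAGCTG) starts at position 133.
PvuII cuts after base 3 of each site, so after position 135.
Combined cut positions: 86, 93, 123, 135.
Linear molecule, 4 cuts → 5 fragments:
  1–86 → 86 bp
  87–93 → 7 bp
  94–123 → 30 bp
  124–135 → 12 bp
  136–154 → 19 bp
Sorted largest to smallest: 86, 30, 19, 12, 7 bp.

86, 30, 19, 12, 7 bp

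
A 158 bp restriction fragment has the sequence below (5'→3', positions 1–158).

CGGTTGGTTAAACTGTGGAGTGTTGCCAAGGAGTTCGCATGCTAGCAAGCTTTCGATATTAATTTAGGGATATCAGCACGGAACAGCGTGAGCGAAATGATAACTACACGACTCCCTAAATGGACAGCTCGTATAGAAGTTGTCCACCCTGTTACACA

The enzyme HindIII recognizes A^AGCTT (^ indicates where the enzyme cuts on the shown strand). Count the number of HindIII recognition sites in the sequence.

1

AAGCTT occurs starting at position 47.
HindIII cuts at 1 site.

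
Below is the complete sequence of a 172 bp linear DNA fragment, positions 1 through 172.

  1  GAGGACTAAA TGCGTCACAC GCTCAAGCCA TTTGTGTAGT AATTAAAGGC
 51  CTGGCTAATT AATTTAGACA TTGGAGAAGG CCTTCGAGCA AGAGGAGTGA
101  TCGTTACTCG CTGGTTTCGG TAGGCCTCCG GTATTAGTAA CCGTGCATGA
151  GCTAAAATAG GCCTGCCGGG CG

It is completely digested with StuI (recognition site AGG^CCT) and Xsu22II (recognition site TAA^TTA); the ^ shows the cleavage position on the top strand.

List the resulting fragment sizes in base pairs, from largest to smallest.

StuI sites (AGGCCT) start at positions 47, 78, 122, 159.
StuI cuts after base 3 of each site, so after positions 49, 80, 124, 161.
Xsu22II sites (TAATTA) start at positions 40, 56.
Xsu22II cuts after base 3 of each site, so after positions 42, 58.
Combined cut positions: 42, 49, 58, 80, 124, 161.
Linear molecule, 6 cuts → 7 fragments:
  1–42 → 42 bp
  43–49 → 7 bp
  50–58 → 9 bp
  59–80 → 22 bp
  81–124 → 44 bp
  125–161 → 37 bp
  162–172 → 11 bp
Sorted largest to smallest: 44, 42, 37, 22, 11, 9, 7 bp.

44, 42, 37, 22, 11, 9, 7 bp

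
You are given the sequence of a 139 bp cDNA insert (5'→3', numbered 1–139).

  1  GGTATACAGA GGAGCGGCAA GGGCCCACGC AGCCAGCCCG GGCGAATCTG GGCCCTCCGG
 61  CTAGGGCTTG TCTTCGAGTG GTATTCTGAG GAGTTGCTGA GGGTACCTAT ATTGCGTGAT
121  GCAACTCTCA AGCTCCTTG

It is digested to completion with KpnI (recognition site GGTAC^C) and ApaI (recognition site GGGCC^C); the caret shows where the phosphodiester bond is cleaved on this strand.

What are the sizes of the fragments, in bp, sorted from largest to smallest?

The KpnI site (GGTACC) starts at position 102.
KpnI cuts after base 5 of each site (before the last base), so after position 106.
ApaI sites (GGGCCC) start at positions 21, 50.
ApaI cuts after base 5 of each site (before the last base), so after positions 25, 54.
Combined cut positions: 25, 54, 106.
Linear molecule, 3 cuts → 4 fragments:
  1–25 → 25 bp
  26–54 → 29 bp
  55–106 → 52 bp
  107–139 → 33 bp
Sorted largest to smallest: 52, 33, 29, 25 bp.

52, 33, 29, 25 bp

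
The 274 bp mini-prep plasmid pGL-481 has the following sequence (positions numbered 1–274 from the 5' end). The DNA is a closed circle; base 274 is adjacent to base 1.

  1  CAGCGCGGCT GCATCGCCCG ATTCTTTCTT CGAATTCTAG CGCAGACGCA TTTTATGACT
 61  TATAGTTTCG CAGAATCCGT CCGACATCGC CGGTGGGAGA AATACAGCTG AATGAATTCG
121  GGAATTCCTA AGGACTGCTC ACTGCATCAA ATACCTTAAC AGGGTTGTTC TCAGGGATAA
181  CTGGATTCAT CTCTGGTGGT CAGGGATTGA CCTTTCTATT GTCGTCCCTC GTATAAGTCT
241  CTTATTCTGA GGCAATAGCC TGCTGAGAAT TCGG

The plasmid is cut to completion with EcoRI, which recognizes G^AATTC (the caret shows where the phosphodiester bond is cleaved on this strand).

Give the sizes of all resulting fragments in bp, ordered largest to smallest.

145, 82, 39, 8 bp

EcoRI sites (GAATTC) start at positions 32, 114, 122, 267.
EcoRI cuts after the first base of each site, so after positions 32, 114, 122, 267.
Circular molecule, 4 cuts → 4 fragments:
  33–114 → 82 bp
  115–122 → 8 bp
  123–267 → 145 bp
  268–274 then 1–32 → 7 + 32 = 39 bp
Sorted largest to smallest: 145, 82, 39, 8 bp.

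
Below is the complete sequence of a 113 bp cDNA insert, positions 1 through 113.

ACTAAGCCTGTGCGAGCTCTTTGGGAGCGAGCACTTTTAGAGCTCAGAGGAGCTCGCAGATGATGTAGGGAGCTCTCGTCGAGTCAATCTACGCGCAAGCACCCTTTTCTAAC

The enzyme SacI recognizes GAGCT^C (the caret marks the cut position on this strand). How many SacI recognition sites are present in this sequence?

GAGCTC occurs starting at positions 14, 40, 50, 70.
SacI cuts at 4 sites.

4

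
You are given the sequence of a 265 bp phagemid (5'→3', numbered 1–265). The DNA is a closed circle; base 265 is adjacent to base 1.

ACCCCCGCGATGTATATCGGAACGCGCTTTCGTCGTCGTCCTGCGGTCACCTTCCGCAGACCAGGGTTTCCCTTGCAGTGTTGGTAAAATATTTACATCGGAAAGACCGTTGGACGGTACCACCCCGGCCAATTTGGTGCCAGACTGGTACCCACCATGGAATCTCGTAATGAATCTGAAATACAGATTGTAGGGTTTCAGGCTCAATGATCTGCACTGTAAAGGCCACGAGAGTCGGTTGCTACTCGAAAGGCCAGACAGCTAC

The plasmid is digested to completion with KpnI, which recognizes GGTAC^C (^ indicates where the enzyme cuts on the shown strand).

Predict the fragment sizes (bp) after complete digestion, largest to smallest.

KpnI sites (GGTACC) start at positions 116, 147.
KpnI cuts after base 5 of each site (before the last base), so after positions 120, 151.
Circular molecule, 2 cuts → 2 fragments:
  121–151 → 31 bp
  152–265 then 1–120 → 114 + 120 = 234 bp
Sorted largest to smallest: 234, 31 bp.

234, 31 bp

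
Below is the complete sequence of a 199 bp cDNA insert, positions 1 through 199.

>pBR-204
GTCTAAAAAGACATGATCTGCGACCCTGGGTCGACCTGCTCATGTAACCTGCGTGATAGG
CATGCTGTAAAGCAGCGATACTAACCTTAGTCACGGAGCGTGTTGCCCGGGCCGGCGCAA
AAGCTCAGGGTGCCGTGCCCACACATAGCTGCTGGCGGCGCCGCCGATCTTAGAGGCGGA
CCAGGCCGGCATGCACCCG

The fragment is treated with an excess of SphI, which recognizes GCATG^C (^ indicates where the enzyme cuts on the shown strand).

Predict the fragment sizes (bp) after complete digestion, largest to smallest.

SphI sites (GCATGC) start at positions 60, 189.
SphI cuts after base 5 of each site (before the last base), so after positions 64, 193.
Linear molecule, 2 cuts → 3 fragments:
  1–64 → 64 bp
  65–193 → 129 bp
  194–199 → 6 bp
Sorted largest to smallest: 129, 64, 6 bp.

129, 64, 6 bp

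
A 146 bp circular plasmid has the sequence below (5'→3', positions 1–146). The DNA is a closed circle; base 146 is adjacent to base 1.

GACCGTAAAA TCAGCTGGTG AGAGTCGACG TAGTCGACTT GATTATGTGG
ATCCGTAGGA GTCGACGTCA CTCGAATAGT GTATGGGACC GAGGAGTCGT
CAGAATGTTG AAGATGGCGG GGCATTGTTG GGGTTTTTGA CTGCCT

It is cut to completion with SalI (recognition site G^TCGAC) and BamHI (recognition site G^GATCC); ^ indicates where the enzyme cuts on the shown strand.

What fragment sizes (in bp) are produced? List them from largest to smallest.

109, 16, 12, 9 bp

SalI sites (GTCGAC) start at positions 24, 33, 61.
SalI cuts after the first base of each site, so after positions 24, 33, 61.
The BamHI site (GGATCC) starts at position 49.
BamHI cuts after the first base of each site, so after position 49.
Combined cut positions: 24, 33, 49, 61.
Circular molecule, 4 cuts → 4 fragments:
  25–33 → 9 bp
  34–49 → 16 bp
  50–61 → 12 bp
  62–146 then 1–24 → 85 + 24 = 109 bp
Sorted largest to smallest: 109, 16, 12, 9 bp.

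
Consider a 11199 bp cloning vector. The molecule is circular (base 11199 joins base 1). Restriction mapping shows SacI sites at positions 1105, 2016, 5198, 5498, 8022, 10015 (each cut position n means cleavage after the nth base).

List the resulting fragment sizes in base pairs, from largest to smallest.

3182, 2524, 2289, 1993, 911, 300 bp

Circular molecule, 6 cuts → 6 fragments:
  2016 − 1105 = 911 bp
  5198 − 2016 = 3182 bp
  5498 − 5198 = 300 bp
  8022 − 5498 = 2524 bp
  10015 − 8022 = 1993 bp
  wrap: 11199 − 10015 + 1105 = 2289 bp
Sorted largest to smallest: 3182, 2524, 2289, 1993, 911, 300 bp.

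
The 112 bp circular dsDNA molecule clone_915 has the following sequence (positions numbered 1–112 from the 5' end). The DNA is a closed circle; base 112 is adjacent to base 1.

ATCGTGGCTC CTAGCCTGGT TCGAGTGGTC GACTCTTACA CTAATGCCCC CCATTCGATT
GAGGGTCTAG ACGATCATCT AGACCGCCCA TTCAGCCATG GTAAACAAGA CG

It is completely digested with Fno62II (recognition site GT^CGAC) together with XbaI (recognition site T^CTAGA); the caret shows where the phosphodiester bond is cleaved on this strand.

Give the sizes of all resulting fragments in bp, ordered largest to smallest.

63, 37, 12 bp

The Fno62II site (GTCGAC) starts at position 28.
Fno62II cuts after base 2 of each site, so after position 29.
XbaI sites (TCTAGA) start at positions 66, 78.
XbaI cuts after the first base of each site, so after positions 66, 78.
Combined cut positions: 29, 66, 78.
Circular molecule, 3 cuts → 3 fragments:
  30–66 → 37 bp
  67–78 → 12 bp
  79–112 then 1–29 → 34 + 29 = 63 bp
Sorted largest to smallest: 63, 37, 12 bp.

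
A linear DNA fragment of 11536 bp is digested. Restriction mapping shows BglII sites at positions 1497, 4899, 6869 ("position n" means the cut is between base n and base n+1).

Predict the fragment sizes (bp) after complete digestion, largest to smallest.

Linear molecule, 3 cuts → 4 fragments:
  1497 − 0 = 1497 bp
  4899 − 1497 = 3402 bp
  6869 − 4899 = 1970 bp
  11536 − 6869 = 4667 bp
Sorted largest to smallest: 4667, 3402, 1970, 1497 bp.

4667, 3402, 1970, 1497 bp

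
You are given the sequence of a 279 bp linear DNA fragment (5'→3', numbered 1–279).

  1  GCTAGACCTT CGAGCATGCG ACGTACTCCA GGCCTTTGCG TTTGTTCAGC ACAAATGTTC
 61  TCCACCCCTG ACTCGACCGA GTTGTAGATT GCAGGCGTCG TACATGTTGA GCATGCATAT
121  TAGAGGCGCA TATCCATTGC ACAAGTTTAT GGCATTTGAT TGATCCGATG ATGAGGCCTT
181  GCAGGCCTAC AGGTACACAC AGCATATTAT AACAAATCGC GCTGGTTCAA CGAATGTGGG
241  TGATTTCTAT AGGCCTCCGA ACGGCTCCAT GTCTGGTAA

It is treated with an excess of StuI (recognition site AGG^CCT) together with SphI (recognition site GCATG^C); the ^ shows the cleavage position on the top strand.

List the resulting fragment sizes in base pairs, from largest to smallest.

83, 68, 61, 26, 18, 14, 9 bp

StuI sites (AGGCCT) start at positions 30, 174, 183, 251.
StuI cuts after base 3 of each site, so after positions 32, 176, 185, 253.
SphI sites (GCATGC) start at positions 14, 111.
SphI cuts after base 5 of each site (before the last base), so after positions 18, 115.
Combined cut positions: 18, 32, 115, 176, 185, 253.
Linear molecule, 6 cuts → 7 fragments:
  1–18 → 18 bp
  19–32 → 14 bp
  33–115 → 83 bp
  116–176 → 61 bp
  177–185 → 9 bp
  186–253 → 68 bp
  254–279 → 26 bp
Sorted largest to smallest: 83, 68, 61, 26, 18, 14, 9 bp.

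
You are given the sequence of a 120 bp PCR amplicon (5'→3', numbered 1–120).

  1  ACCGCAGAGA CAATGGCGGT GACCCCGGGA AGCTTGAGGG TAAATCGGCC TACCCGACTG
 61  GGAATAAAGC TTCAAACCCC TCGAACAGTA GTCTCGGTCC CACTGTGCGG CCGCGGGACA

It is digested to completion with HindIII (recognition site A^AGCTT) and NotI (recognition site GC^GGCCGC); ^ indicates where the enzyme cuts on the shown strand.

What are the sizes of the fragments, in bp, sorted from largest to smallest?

41, 37, 30, 12 bp

HindIII sites (AAGCTT) start at positions 30, 67.
HindIII cuts after the first base of each site, so after positions 30, 67.
The NotI site (GCGGCCGC) starts at position 107.
NotI cuts after base 2 of each site, so after position 108.
Combined cut positions: 30, 67, 108.
Linear molecule, 3 cuts → 4 fragments:
  1–30 → 30 bp
  31–67 → 37 bp
  68–108 → 41 bp
  109–120 → 12 bp
Sorted largest to smallest: 41, 37, 30, 12 bp.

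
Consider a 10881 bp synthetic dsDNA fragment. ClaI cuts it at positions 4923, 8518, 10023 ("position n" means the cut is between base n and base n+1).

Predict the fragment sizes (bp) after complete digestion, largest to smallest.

Linear molecule, 3 cuts → 4 fragments:
  4923 − 0 = 4923 bp
  8518 − 4923 = 3595 bp
  10023 − 8518 = 1505 bp
  10881 − 10023 = 858 bp
Sorted largest to smallest: 4923, 3595, 1505, 858 bp.

4923, 3595, 1505, 858 bp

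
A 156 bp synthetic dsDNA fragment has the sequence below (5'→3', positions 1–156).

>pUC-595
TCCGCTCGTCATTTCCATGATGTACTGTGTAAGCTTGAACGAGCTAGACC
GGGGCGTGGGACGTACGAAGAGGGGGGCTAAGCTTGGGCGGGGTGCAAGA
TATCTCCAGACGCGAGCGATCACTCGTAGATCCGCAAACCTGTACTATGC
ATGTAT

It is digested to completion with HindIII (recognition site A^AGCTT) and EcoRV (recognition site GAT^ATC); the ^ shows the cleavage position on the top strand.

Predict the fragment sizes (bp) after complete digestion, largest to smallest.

55, 49, 31, 21 bp

HindIII sites (AAGCTT) start at positions 31, 80.
HindIII cuts after the first base of each site, so after positions 31, 80.
The EcoRV site (GATATC) starts at position 99.
EcoRV cuts after base 3 of each site, so after position 101.
Combined cut positions: 31, 80, 101.
Linear molecule, 3 cuts → 4 fragments:
  1–31 → 31 bp
  32–80 → 49 bp
  81–101 → 21 bp
  102–156 → 55 bp
Sorted largest to smallest: 55, 49, 31, 21 bp.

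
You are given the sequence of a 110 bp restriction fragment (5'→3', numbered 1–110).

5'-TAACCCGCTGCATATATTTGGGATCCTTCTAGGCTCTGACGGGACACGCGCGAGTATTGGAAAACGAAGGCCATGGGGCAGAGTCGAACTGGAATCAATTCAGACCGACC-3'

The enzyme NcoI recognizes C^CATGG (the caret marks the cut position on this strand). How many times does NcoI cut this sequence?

1

CCATGG occurs starting at position 71.
NcoI cuts at 1 site.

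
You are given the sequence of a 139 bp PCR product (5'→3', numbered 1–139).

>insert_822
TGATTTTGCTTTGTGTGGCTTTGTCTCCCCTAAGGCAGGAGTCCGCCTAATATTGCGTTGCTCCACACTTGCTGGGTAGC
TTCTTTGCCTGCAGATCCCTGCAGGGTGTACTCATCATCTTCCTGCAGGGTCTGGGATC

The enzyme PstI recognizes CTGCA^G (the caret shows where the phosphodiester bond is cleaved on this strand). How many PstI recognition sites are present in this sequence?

CTGCAG occurs starting at positions 89, 99, 123.
PstI cuts at 3 sites.

3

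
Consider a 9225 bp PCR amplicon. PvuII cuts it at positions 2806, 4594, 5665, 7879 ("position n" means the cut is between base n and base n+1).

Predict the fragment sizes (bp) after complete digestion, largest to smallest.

2806, 2214, 1788, 1346, 1071 bp

Linear molecule, 4 cuts → 5 fragments:
  2806 − 0 = 2806 bp
  4594 − 2806 = 1788 bp
  5665 − 4594 = 1071 bp
  7879 − 5665 = 2214 bp
  9225 − 7879 = 1346 bp
Sorted largest to smallest: 2806, 2214, 1788, 1346, 1071 bp.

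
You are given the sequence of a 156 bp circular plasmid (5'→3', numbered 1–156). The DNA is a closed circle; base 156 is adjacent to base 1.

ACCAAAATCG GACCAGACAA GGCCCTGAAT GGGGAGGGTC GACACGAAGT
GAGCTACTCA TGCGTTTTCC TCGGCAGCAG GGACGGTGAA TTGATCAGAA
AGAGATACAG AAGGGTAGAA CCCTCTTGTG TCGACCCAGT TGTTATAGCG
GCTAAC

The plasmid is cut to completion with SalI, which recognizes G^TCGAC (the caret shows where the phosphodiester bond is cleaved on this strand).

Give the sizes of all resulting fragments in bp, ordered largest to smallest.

SalI sites (GTCGAC) start at positions 38, 130.
SalI cuts after the first base of each site, so after positions 38, 130.
Circular molecule, 2 cuts → 2 fragments:
  39–130 → 92 bp
  131–156 then 1–38 → 26 + 38 = 64 bp
Sorted largest to smallest: 92, 64 bp.

92, 64 bp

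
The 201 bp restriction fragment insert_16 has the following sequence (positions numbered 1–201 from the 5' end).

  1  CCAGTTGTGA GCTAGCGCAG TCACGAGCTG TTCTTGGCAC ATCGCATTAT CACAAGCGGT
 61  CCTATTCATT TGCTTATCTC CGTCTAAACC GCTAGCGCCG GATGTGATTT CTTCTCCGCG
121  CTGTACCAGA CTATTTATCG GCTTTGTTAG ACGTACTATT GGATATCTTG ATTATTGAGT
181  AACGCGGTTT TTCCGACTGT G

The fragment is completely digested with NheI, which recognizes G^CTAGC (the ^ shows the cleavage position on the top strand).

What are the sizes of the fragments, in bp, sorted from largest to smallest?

NheI sites (GCTAGC) start at positions 11, 91.
NheI cuts after the first base of each site, so after positions 11, 91.
Linear molecule, 2 cuts → 3 fragments:
  1–11 → 11 bp
  12–91 → 80 bp
  92–201 → 110 bp
Sorted largest to smallest: 110, 80, 11 bp.

110, 80, 11 bp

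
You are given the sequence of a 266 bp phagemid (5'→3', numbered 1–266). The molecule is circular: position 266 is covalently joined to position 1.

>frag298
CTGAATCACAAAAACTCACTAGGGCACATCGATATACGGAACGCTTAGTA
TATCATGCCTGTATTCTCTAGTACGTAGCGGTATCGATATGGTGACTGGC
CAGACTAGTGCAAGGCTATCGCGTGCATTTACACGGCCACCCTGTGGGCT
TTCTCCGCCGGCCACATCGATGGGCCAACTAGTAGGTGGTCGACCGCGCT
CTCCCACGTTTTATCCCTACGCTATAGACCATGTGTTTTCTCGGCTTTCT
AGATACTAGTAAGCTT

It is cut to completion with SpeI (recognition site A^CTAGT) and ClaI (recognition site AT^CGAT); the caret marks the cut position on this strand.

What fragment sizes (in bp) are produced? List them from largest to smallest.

77, 63, 55, 40, 20, 11 bp

SpeI sites (ACTAGT) start at positions 104, 178, 255.
SpeI cuts after the first base of each site, so after positions 104, 178, 255.
ClaI sites (ATCGAT) start at positions 28, 83, 166.
ClaI cuts after base 2 of each site, so after positions 29, 84, 167.
Combined cut positions: 29, 84, 104, 167, 178, 255.
Circular molecule, 6 cuts → 6 fragments:
  30–84 → 55 bp
  85–104 → 20 bp
  105–167 → 63 bp
  168–178 → 11 bp
  179–255 → 77 bp
  256–266 then 1–29 → 11 + 29 = 40 bp
Sorted largest to smallest: 77, 63, 55, 40, 20, 11 bp.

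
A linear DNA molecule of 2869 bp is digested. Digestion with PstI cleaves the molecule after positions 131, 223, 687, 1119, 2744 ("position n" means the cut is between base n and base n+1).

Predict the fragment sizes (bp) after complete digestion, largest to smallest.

Linear molecule, 5 cuts → 6 fragments:
  131 − 0 = 131 bp
  223 − 131 = 92 bp
  687 − 223 = 464 bp
  1119 − 687 = 432 bp
  2744 − 1119 = 1625 bp
  2869 − 2744 = 125 bp
Sorted largest to smallest: 1625, 464, 432, 131, 125, 92 bp.

1625, 464, 432, 131, 125, 92 bp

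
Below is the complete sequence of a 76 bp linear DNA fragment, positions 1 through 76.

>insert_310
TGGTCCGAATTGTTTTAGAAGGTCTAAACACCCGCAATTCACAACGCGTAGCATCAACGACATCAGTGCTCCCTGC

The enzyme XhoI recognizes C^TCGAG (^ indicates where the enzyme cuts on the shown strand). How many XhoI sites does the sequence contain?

No occurrence of CTCGAG is present in the sequence.
XhoI does not cut: 0 sites.

0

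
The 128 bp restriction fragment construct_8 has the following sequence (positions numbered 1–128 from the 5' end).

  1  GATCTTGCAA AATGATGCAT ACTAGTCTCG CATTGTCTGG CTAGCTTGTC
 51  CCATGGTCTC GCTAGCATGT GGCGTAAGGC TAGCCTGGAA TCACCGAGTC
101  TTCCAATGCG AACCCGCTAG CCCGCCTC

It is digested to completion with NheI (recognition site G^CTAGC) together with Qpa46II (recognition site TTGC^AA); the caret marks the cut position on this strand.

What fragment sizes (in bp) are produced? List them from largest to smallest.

37, 32, 21, 18, 12, 8 bp

NheI sites (GCTAGC) start at positions 40, 61, 79, 116.
NheI cuts after the first base of each site, so after positions 40, 61, 79, 116.
The Qpa46II site (TTGCAA) starts at position 5.
Qpa46II cuts after base 4 of each site, so after position 8.
Combined cut positions: 8, 40, 61, 79, 116.
Linear molecule, 5 cuts → 6 fragments:
  1–8 → 8 bp
  9–40 → 32 bp
  41–61 → 21 bp
  62–79 → 18 bp
  80–116 → 37 bp
  117–128 → 12 bp
Sorted largest to smallest: 37, 32, 21, 18, 12, 8 bp.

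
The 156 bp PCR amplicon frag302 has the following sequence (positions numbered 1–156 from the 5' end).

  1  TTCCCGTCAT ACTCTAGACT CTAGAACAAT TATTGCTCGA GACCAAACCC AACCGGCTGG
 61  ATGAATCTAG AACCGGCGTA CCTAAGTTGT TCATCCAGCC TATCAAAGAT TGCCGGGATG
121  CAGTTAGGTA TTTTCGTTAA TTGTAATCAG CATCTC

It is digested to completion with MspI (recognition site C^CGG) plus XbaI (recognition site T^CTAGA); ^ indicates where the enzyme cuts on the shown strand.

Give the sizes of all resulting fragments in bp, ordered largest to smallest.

MspI sites (CCGG) start at positions 53, 73, 113.
MspI cuts after the first base of each site, so after positions 53, 73, 113.
XbaI sites (TCTAGA) start at positions 13, 20, 66.
XbaI cuts after the first base of each site, so after positions 13, 20, 66.
Combined cut positions: 13, 20, 53, 66, 73, 113.
Linear molecule, 6 cuts → 7 fragments:
  1–13 → 13 bp
  14–20 → 7 bp
  21–53 → 33 bp
  54–66 → 13 bp
  67–73 → 7 bp
  74–113 → 40 bp
  114–156 → 43 bp
Sorted largest to smallest: 43, 40, 33, 13, 13, 7, 7 bp.

43, 40, 33, 13, 13, 7, 7 bp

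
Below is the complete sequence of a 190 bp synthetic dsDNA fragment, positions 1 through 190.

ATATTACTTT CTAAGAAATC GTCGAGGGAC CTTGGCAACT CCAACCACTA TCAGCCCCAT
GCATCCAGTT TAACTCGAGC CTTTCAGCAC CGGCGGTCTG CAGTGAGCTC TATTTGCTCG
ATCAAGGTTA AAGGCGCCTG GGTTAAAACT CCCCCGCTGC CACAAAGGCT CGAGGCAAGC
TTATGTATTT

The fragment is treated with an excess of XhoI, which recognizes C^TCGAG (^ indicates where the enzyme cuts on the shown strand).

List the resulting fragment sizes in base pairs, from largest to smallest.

XhoI sites (CTCGAG) start at positions 74, 169.
XhoI cuts after the first base of each site, so after positions 74, 169.
Linear molecule, 2 cuts → 3 fragments:
  1–74 → 74 bp
  75–169 → 95 bp
  170–190 → 21 bp
Sorted largest to smallest: 95, 74, 21 bp.

95, 74, 21 bp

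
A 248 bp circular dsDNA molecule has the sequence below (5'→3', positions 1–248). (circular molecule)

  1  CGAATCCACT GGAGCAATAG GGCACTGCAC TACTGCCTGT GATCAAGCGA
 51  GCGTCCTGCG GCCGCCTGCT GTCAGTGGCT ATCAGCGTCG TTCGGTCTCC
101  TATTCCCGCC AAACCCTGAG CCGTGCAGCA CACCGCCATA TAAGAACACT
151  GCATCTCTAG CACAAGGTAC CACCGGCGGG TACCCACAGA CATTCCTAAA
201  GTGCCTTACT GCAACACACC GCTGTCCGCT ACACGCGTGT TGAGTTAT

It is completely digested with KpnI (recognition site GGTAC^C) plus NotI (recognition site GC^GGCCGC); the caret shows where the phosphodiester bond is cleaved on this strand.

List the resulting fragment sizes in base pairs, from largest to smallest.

KpnI sites (GGTACC) start at positions 166, 179.
KpnI cuts after base 5 of each site (before the last base), so after positions 170, 183.
The NotI site (GCGGCCGC) starts at position 58.
NotI cuts after base 2 of each site, so after position 59.
Combined cut positions: 59, 170, 183.
Circular molecule, 3 cuts → 3 fragments:
  60–170 → 111 bp
  171–183 → 13 bp
  184–248 then 1–59 → 65 + 59 = 124 bp
Sorted largest to smallest: 124, 111, 13 bp.

124, 111, 13 bp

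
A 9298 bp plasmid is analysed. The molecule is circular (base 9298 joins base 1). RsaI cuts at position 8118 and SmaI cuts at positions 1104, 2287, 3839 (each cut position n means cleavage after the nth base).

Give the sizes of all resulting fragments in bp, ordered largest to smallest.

4279, 2284, 1552, 1183 bp

Combined cut positions (sorted): 1104, 2287, 3839, 8118.
Circular molecule, 4 cuts → 4 fragments:
  2287 − 1104 = 1183 bp
  3839 − 2287 = 1552 bp
  8118 − 3839 = 4279 bp
  wrap: 9298 − 8118 + 1104 = 2284 bp
Sorted largest to smallest: 4279, 2284, 1552, 1183 bp.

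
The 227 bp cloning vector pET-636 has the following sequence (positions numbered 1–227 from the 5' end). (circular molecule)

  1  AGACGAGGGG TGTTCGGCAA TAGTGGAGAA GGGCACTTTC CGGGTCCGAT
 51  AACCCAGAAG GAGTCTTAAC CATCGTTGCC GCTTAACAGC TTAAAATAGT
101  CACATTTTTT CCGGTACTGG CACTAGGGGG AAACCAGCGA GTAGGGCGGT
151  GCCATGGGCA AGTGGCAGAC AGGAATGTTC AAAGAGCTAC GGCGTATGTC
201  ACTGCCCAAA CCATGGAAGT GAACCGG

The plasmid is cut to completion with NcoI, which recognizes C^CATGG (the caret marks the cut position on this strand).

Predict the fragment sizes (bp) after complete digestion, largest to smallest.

168, 59 bp

NcoI sites (CCATGG) start at positions 152, 211.
NcoI cuts after the first base of each site, so after positions 152, 211.
Circular molecule, 2 cuts → 2 fragments:
  153–211 → 59 bp
  212–227 then 1–152 → 16 + 152 = 168 bp
Sorted largest to smallest: 168, 59 bp.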